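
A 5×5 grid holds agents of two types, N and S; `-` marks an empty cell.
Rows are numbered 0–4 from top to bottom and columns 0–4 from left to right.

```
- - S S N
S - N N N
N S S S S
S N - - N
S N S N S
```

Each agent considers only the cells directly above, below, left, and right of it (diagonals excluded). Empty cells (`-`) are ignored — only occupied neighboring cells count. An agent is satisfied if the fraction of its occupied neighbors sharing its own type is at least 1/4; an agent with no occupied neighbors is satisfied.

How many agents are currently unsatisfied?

Row 0: (0,2)S 1/2 satisfied · (0,3)S 1/3 satisfied · (0,4)N 1/2 satisfied
Row 1: (1,0)S 0/1 not · (1,2)N 1/3 satisfied · (1,3)N 2/4 satisfied · (1,4)N 2/3 satisfied
Row 2: (2,0)N 0/3 not · (2,1)S 1/3 satisfied · (2,2)S 2/3 satisfied · (2,3)S 2/3 satisfied · (2,4)S 1/3 satisfied
Row 3: (3,0)S 1/3 satisfied · (3,1)N 1/3 satisfied · (3,4)N 0/2 not
Row 4: (4,0)S 1/2 satisfied · (4,1)N 1/3 satisfied · (4,2)S 0/2 not · (4,3)N 0/2 not · (4,4)S 0/2 not
Unsatisfied: (1,0), (2,0), (3,4), (4,2), (4,3), (4,4) — 6 in total.

6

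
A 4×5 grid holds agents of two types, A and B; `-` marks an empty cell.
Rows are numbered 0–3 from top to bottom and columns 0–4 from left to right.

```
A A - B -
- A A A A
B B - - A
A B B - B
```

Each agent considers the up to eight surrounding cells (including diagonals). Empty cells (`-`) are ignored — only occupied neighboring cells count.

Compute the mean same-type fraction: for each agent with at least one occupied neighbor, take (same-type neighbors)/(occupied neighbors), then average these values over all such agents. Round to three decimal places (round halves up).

(0,0)A 2/2
(0,1)A 3/3
(0,3)B 0/3
(1,1)A 3/5
(1,2)A 3/5
(1,3)A 3/4
(1,4)A 2/3
(2,0)B 2/4
(2,1)B 3/6
(2,4)A 2/3
(3,0)A 0/3
(3,1)B 3/4
(3,2)B 2/2
(3,4)B 0/1
Sum over 14 agents: 2/2 + 3/3 + 0/3 + 3/5 + 3/5 + 3/4 + 2/3 + 2/4 + 3/6 + 2/3 + 0/3 + 3/4 + 2/2 + 0/1 = 241/30; mean = 241/30 ÷ 14 = 241/420 = 0.573809… → 0.574.

0.574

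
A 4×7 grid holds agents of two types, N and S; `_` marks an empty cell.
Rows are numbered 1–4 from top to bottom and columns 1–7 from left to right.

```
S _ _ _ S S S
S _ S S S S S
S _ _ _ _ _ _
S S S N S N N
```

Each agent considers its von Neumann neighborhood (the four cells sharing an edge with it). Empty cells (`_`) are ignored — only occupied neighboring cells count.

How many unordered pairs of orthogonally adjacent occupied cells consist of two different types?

3

Scan each occupied cell's neighbors to the right and below so each pair is counted once.
From row 1: 0 unlike of 6 pairs (running 0/6).
From row 2: 0 unlike of 5 pairs (running 0/11).
From row 3: 0 unlike of 1 pairs (running 0/12).
From row 4: 3 unlike of 6 pairs (running 3/18).
Total adjacent occupied pairs: 18; unlike-type pairs: 3.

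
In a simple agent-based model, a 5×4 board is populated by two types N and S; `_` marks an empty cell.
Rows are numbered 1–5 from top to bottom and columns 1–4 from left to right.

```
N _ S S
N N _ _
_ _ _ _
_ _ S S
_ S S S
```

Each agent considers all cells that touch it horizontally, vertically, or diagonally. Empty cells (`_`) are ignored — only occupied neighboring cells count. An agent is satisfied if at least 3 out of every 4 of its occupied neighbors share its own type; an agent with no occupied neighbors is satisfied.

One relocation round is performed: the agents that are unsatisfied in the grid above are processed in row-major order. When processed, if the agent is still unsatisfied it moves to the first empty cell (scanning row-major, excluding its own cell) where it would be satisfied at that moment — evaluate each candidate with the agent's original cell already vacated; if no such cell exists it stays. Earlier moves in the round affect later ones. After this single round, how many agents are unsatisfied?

Initially unsatisfied (in order): (1,3), (2,2).
  (1,3) → (2,4).
  (2,2): now satisfied by earlier moves; stays.
Resulting grid:
N _ _ S
N N _ S
_ _ _ _
_ _ S S
_ S S S
All satisfied now.

0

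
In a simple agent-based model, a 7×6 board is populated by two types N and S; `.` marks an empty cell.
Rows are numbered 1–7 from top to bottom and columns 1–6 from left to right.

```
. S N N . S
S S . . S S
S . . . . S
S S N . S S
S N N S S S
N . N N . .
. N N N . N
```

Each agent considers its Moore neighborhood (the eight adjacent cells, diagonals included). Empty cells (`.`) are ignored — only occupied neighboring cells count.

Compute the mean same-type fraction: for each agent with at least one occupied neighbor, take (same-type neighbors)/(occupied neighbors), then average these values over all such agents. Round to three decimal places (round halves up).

(1,2)S 2/3
(1,3)N 1/3
(1,4)N 1/2
(1,6)S 2/2
(2,1)S 3/3
(2,2)S 3/4
(2,5)S 3/4
(2,6)S 3/3
(3,1)S 4/4
(3,6)S 4/4
(4,1)S 3/4
(4,2)S 3/6
(4,3)N 2/4
(4,5)S 5/5
(4,6)S 4/4
(5,1)S 2/4
(5,2)N 4/7
(5,3)N 4/6
(5,4)S 2/6
(5,5)S 4/5
(5,6)S 3/3
(6,1)N 2/3
(6,3)N 6/7
(6,4)N 4/6
(7,2)N 3/3
(7,3)N 4/4
(7,4)N 3/3
(7,6)N — no occupied neighbors
Sum over 27 agents: 2/3 + 1/3 + 1/2 + 2/2 + 3/3 + 3/4 + 3/4 + 3/3 + 4/4 + 4/4 + 3/4 + 3/6 + 2/4 + 5/5 + 4/4 + 2/4 + 4/7 + 4/6 + 2/6 + 4/5 + 3/3 + 2/3 + 6/7 + 4/6 + 3/3 + 4/4 + 3/3 = 8741/420; mean = 8741/420 ÷ 27 = 8741/11340 = 0.770811… → 0.771.

0.771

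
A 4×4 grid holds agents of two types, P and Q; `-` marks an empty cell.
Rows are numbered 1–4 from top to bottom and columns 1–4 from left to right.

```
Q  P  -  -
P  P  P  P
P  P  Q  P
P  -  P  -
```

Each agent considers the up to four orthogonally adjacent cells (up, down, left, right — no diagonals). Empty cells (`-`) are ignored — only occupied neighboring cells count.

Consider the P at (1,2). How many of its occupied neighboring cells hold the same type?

Occupied neighbors of (1,2): (2,2)=P, (1,1)=Q.
Same type (P): 1 of 2.

1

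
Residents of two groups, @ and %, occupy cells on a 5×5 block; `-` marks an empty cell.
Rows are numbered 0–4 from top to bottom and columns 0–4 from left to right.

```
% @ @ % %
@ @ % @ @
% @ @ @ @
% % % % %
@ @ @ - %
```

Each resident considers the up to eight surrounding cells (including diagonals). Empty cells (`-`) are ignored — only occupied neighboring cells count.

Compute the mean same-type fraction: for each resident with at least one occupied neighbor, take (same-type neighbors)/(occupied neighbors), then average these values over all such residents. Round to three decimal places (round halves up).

Row 0: (0,0)% 0/3 · (0,1)@ 3/5 · (0,2)@ 3/5 · (0,3)% 2/5 · (0,4)% 1/3
Row 1: (1,0)@ 3/5 · (1,1)@ 5/8 · (1,2)% 1/8 · (1,3)@ 5/8 · (1,4)@ 3/5
Row 2: (2,0)% 2/5 · (2,1)@ 3/8 · (2,2)@ 4/8 · (2,3)@ 4/8 · (2,4)@ 3/5
Row 3: (3,0)% 2/5 · (3,1)% 3/8 · (3,2)% 2/7 · (3,3)% 3/7 · (3,4)% 2/4
Row 4: (4,0)@ 1/3 · (4,1)@ 2/5 · (4,2)@ 1/4 · (4,4)% 2/2
Sum over 24 residents: 0/3 + 3/5 + 3/5 + 2/5 + 1/3 + 3/5 + 5/8 + 1/8 + 5/8 + 3/5 + 2/5 + 3/8 + 4/8 + 4/8 + 3/5 + 2/5 + 3/8 + 2/7 + 3/7 + 2/4 + 1/3 + 2/5 + 1/4 + 2/2 = 9119/840; mean = 9119/840 ÷ 24 = 9119/20160 = 0.452331… → 0.452.

0.452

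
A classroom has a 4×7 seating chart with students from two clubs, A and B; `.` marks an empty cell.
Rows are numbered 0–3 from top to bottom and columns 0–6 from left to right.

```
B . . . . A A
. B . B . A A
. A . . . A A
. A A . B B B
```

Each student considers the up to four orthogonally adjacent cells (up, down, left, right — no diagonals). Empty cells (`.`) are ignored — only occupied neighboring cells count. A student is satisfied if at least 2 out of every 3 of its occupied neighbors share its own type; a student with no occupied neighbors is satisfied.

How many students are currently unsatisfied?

(0,0)B 0/0 ✓
(0,5)A 2/2 ✓
(0,6)A 2/2 ✓
(1,1)B 0/1 ✗
(1,3)B 0/0 ✓
(1,5)A 3/3 ✓
(1,6)A 3/3 ✓
(2,1)A 1/2 ✗
(2,5)A 2/3 ✓
(2,6)A 2/3 ✓
(3,1)A 2/2 ✓
(3,2)A 1/1 ✓
(3,4)B 1/1 ✓
(3,5)B 2/3 ✓
(3,6)B 1/2 ✗
Unsatisfied: (1,1), (2,1), (3,6) — 3 in total.

3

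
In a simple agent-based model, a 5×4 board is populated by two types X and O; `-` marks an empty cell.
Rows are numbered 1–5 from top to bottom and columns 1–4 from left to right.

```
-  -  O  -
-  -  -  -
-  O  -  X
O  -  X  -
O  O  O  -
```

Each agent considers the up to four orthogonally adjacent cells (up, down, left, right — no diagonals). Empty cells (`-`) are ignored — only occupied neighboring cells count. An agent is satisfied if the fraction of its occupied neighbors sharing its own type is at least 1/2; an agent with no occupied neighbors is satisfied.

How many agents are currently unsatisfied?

1

Row 1: (1,3)O 0/0 ok
Row 3: (3,2)O 0/0 ok · (3,4)X 0/0 ok
Row 4: (4,1)O 1/1 ok · (4,3)X 0/1 unhappy
Row 5: (5,1)O 2/2 ok · (5,2)O 2/2 ok · (5,3)O 1/2 ok
Unsatisfied: (4,3) — 1 in total.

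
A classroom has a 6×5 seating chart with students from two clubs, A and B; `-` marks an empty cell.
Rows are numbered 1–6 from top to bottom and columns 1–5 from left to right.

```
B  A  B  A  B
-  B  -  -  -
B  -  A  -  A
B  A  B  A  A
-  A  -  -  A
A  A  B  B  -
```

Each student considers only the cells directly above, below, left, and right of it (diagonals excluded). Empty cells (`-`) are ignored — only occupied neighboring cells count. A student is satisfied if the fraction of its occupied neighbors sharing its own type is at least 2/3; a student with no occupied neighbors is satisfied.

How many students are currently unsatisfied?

Row 1: (1,1)B 0/1 not · (1,2)A 0/3 not · (1,3)B 0/2 not · (1,4)A 0/2 not · (1,5)B 0/1 not
Row 2: (2,2)B 0/1 not
Row 3: (3,1)B 1/1 satisfied · (3,3)A 0/1 not · (3,5)A 1/1 satisfied
Row 4: (4,1)B 1/2 not · (4,2)A 1/3 not · (4,3)B 0/3 not · (4,4)A 1/2 not · (4,5)A 3/3 satisfied
Row 5: (5,2)A 2/2 satisfied · (5,5)A 1/1 satisfied
Row 6: (6,1)A 1/1 satisfied · (6,2)A 2/3 satisfied · (6,3)B 1/2 not · (6,4)B 1/1 satisfied
Unsatisfied: (1,1), (1,2), (1,3), (1,4), (1,5), (2,2), (3,3), (4,1), (4,2), (4,3), (4,4), (6,3) — 12 in total.

12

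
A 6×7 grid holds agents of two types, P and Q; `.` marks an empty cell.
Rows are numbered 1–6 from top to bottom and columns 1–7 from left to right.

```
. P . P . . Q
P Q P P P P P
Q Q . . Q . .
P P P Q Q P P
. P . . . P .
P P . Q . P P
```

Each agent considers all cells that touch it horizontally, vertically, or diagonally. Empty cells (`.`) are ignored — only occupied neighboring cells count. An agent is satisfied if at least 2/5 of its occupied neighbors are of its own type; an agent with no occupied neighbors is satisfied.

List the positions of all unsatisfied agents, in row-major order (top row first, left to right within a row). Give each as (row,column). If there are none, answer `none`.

(1,7), (2,1), (3,2), (3,5)

Row 1: (1,2)P 2/3 ✓ · (1,4)P 3/3 ✓ · (1,7)Q 0/2 ✗
Row 2: (2,1)P 1/4 ✗ · (2,2)Q 2/5 ✓ · (2,3)P 3/5 ✓ · (2,4)P 3/4 ✓ · (2,5)P 3/4 ✓ · (2,6)P 2/4 ✓ · (2,7)P 1/2 ✓
Row 3: (3,1)Q 2/5 ✓ · (3,2)Q 2/7 ✗ · (3,5)Q 2/6 ✗
Row 4: (4,1)P 2/4 ✓ · (4,2)P 3/5 ✓ · (4,3)P 2/4 ✓ · (4,4)Q 2/3 ✓ · (4,5)Q 2/4 ✓ · (4,6)P 2/4 ✓ · (4,7)P 2/2 ✓
Row 5: (5,2)P 5/5 ✓ · (5,6)P 4/5 ✓
Row 6: (6,1)P 2/2 ✓ · (6,2)P 2/2 ✓ · (6,4)Q 0/0 ✓ · (6,6)P 2/2 ✓ · (6,7)P 2/2 ✓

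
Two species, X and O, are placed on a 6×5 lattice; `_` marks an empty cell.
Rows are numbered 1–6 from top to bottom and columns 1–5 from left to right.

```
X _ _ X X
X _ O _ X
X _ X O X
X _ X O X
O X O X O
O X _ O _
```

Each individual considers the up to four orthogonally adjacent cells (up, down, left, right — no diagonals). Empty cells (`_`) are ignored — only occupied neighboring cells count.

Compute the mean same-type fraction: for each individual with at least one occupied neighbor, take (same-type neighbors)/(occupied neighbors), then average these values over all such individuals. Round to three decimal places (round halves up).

(1,1)X 1/1
(1,4)X 1/1
(1,5)X 2/2
(2,1)X 2/2
(2,3)O 0/1
(2,5)X 2/2
(3,1)X 2/2
(3,3)X 1/3
(3,4)O 1/3
(3,5)X 2/3
(4,1)X 1/2
(4,3)X 1/3
(4,4)O 1/4
(4,5)X 1/3
(5,1)O 1/3
(5,2)X 1/3
(5,3)O 0/3
(5,4)X 0/4
(5,5)O 0/2
(6,1)O 1/2
(6,2)X 1/2
(6,4)O 0/1
Sum over 22 individuals: 1/1 + 1/1 + 2/2 + 2/2 + 0/1 + 2/2 + 2/2 + 1/3 + 1/3 + 2/3 + 1/2 + 1/3 + 1/4 + 1/3 + 1/3 + 1/3 + 0/3 + 0/4 + 0/2 + 1/2 + 1/2 + 0/1 = 125/12; mean = 125/12 ÷ 22 = 125/264 = 0.473484… → 0.473.

0.473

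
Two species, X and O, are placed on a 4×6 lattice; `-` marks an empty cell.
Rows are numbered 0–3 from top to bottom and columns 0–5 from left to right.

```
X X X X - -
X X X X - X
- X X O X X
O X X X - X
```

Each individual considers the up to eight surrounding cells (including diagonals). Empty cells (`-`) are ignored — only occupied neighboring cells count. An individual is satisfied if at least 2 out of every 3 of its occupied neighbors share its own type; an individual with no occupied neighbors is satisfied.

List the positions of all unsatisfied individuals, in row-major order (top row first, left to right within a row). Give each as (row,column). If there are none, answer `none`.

(2,3), (3,0)

(0,0)X 3/3 ok
(0,1)X 5/5 ok
(0,2)X 5/5 ok
(0,3)X 3/3 ok
(1,0)X 4/4 ok
(1,1)X 7/7 ok
(1,2)X 7/8 ok
(1,3)X 5/6 ok
(1,5)X 2/2 ok
(2,1)X 6/7 ok
(2,2)X 7/8 ok
(2,3)O 0/6 unhappy
(2,4)X 5/6 ok
(2,5)X 3/3 ok
(3,0)O 0/2 unhappy
(3,1)X 3/4 ok
(3,2)X 4/5 ok
(3,3)X 3/4 ok
(3,5)X 2/2 ok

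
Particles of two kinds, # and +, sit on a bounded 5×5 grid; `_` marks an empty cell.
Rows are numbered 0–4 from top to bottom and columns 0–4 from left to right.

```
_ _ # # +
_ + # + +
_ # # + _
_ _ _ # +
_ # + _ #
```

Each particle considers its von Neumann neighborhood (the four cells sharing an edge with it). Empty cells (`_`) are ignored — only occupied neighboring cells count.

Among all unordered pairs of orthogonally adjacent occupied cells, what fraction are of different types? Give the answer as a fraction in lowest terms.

Scan each occupied cell's neighbors to the right and below so each pair is counted once.
Row 0: #(0,2)–#(0,3)= #(0,2)–#(1,2)= #(0,3)–+(0,4)≠ #(0,3)–+(1,3)≠ +(0,4)–+(1,4)=  → 2/5 unlike.
Row 1: +(1,1)–#(1,2)≠ +(1,1)–#(2,1)≠ #(1,2)–+(1,3)≠ #(1,2)–#(2,2)= +(1,3)–+(1,4)= +(1,3)–+(2,3)=  → 3/6 unlike.
Row 2: #(2,1)–#(2,2)= #(2,2)–+(2,3)≠ +(2,3)–#(3,3)≠  → 2/3 unlike.
Row 3: #(3,3)–+(3,4)≠ +(3,4)–#(4,4)≠  → 2/2 unlike.
Row 4: #(4,1)–+(4,2)≠  → 1/1 unlike.
Total adjacent occupied pairs: 17; unlike-type pairs: 10.
10/17 is already in lowest terms.

10/17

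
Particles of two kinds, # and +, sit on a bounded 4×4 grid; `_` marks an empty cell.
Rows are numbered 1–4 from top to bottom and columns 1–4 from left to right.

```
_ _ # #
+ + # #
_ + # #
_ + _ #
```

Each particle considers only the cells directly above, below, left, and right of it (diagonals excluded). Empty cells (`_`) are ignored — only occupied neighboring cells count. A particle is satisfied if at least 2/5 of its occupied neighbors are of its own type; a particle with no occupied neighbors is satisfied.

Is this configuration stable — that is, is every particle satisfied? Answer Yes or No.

Yes

(1,3)# 2/2 ok
(1,4)# 2/2 ok
(2,1)+ 1/1 ok
(2,2)+ 2/3 ok
(2,3)# 3/4 ok
(2,4)# 3/3 ok
(3,2)+ 2/3 ok
(3,3)# 2/3 ok
(3,4)# 3/3 ok
(4,2)+ 1/1 ok
(4,4)# 1/1 ok
All meet the threshold, so the configuration is stable.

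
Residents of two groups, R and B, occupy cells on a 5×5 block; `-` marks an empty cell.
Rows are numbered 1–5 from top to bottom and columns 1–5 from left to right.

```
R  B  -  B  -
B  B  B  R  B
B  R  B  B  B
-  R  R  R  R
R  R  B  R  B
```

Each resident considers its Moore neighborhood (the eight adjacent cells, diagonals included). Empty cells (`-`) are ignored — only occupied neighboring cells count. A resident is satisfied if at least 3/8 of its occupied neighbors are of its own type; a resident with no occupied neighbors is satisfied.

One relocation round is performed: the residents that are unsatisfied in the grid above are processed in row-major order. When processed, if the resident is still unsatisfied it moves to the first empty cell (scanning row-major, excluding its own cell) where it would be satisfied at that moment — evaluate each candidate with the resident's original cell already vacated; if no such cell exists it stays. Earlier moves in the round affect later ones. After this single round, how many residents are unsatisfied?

1

Initially unsatisfied (in order): (1,1), (2,4), (3,2), (5,3), (5,5).
  (1,1) → (4,1).
  (2,4): no empty cell satisfies it; stays.
  (3,2): now satisfied by earlier moves; stays.
  (5,3) → (1,1).
  (5,5) → (1,3).
Resulting grid:
B B B B -
B B B R B
B R B B B
R R R R R
R R - R -
Unsatisfied now: (2,4).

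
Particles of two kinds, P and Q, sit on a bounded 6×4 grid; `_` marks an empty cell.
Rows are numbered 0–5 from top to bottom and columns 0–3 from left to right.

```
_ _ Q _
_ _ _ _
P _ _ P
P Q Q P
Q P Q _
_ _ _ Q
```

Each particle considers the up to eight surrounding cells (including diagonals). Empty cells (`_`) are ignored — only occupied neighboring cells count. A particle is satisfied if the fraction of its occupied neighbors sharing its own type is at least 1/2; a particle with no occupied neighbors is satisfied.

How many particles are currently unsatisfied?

(0,2)Q 0/0 ✓
(2,0)P 1/2 ✓
(2,3)P 1/2 ✓
(3,0)P 2/4 ✓
(3,1)Q 3/6 ✓
(3,2)Q 2/5 ✗
(3,3)P 1/3 ✗
(4,0)Q 1/3 ✗
(4,1)P 1/5 ✗
(4,2)Q 3/5 ✓
(5,3)Q 1/1 ✓
Unsatisfied: (3,2), (3,3), (4,0), (4,1) — 4 in total.

4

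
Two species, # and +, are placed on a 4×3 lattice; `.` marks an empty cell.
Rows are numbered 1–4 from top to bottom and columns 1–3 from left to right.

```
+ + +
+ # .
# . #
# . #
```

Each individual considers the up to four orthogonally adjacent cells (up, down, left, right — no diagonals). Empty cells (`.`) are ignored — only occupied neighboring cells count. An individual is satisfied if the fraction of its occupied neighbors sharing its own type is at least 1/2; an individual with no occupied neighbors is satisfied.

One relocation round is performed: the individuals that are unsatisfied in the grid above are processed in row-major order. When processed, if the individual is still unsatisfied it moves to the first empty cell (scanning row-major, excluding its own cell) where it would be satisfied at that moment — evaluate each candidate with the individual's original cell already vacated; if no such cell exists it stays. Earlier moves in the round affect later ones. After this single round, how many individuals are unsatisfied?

Initially unsatisfied (in order): (2,1), (2,2).
  (2,1): no empty cell satisfies it; stays.
  (2,2) → (2,3).
Resulting grid:
+ + +
+ . #
# . #
# . #
All satisfied now.

0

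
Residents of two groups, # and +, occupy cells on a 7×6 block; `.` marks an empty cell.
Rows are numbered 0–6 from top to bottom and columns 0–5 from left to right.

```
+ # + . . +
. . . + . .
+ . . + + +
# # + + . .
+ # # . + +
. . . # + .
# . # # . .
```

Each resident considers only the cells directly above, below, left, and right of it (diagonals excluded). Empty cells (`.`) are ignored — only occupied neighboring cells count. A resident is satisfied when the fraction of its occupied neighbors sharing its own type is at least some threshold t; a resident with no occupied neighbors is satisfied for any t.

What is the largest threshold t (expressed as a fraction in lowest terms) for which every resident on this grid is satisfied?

0/1

(0,0)+ 0/1
(0,1)# 0/2
(0,2)+ 0/1
(0,5)+ — no occupied neighbors
(1,3)+ 1/1
(2,0)+ 0/1
(2,3)+ 3/3
(2,4)+ 2/2
(2,5)+ 1/1
(3,0)# 1/3
(3,1)# 2/3
(3,2)+ 1/3
(3,3)+ 2/2
(4,0)+ 0/2
(4,1)# 2/3
(4,2)# 1/2
(4,4)+ 2/2
(4,5)+ 1/1
(5,3)# 1/2
(5,4)+ 1/2
(6,0)# — no occupied neighbors
(6,2)# 1/1
(6,3)# 2/2
The smallest same-type fraction is 0/1 at (0,0), which reduces to 0/1. Any threshold above that leaves this resident unsatisfied.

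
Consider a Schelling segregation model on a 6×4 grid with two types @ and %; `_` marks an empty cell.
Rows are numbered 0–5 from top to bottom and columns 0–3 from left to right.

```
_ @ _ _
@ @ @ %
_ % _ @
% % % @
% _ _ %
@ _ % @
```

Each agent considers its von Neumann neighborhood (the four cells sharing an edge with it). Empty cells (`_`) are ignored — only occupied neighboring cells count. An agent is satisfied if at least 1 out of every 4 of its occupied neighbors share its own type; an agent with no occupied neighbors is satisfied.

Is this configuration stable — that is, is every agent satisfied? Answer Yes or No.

No

Row 0: (0,1)@ 1/1 ok
Row 1: (1,0)@ 1/1 ok · (1,1)@ 3/4 ok · (1,2)@ 1/2 ok · (1,3)% 0/2 unhappy
Row 2: (2,1)% 1/2 ok · (2,3)@ 1/2 ok
Row 3: (3,0)% 2/2 ok · (3,1)% 3/3 ok · (3,2)% 1/2 ok · (3,3)@ 1/3 ok
Row 4: (4,0)% 1/2 ok · (4,3)% 0/2 unhappy
Row 5: (5,0)@ 0/1 unhappy · (5,2)% 0/1 unhappy · (5,3)@ 0/2 unhappy
For instance (1,3) has only 0/2 same-type neighbors, below 1/4.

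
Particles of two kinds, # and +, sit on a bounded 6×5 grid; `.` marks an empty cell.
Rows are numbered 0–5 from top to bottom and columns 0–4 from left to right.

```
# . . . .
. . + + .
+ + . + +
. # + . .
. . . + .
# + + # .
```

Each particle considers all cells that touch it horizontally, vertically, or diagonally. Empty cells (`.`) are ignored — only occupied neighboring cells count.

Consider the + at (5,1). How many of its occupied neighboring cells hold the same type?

1

Occupied neighbors of (5,1): (5,0)=#, (5,2)=+.
Same type (+): 1 of 2.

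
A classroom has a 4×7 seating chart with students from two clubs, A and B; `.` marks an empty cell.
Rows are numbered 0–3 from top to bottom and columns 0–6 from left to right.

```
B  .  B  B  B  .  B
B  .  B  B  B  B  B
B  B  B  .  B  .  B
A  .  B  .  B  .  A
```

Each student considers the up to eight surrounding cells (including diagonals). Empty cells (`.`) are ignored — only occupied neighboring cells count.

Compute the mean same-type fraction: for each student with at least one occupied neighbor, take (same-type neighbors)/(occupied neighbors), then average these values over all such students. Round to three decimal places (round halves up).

0.858

Row 0: (0,0)B 1/1 · (0,2)B 3/3 · (0,3)B 5/5 · (0,4)B 4/4 · (0,6)B 2/2
Row 1: (1,0)B 3/3 · (1,2)B 5/5 · (1,3)B 7/7 · (1,4)B 5/5 · (1,5)B 6/6 · (1,6)B 3/3
Row 2: (2,0)B 2/3 · (2,1)B 5/6 · (2,2)B 4/4 · (2,4)B 4/4 · (2,6)B 2/3
Row 3: (3,0)A 0/2 · (3,2)B 2/2 · (3,4)B 1/1 · (3,6)A 0/1
Sum over 20 students: 1/1 + 3/3 + 5/5 + 4/4 + 2/2 + 3/3 + 5/5 + 7/7 + 5/5 + 6/6 + 3/3 + 2/3 + 5/6 + 4/4 + 4/4 + 2/3 + 0/2 + 2/2 + 1/1 + 0/1 = 103/6; mean = 103/6 ÷ 20 = 103/120 = 0.858333… → 0.858.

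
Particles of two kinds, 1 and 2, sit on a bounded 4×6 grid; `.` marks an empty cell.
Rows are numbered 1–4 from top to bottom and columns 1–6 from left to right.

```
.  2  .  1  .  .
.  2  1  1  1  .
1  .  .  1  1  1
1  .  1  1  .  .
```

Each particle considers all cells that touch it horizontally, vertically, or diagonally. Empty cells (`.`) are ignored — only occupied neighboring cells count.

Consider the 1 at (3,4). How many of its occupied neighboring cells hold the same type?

Occupied neighbors of (3,4): (2,3)=1, (2,4)=1, (2,5)=1, (3,5)=1, (4,3)=1, (4,4)=1.
Same type (1): 6 of 6.

6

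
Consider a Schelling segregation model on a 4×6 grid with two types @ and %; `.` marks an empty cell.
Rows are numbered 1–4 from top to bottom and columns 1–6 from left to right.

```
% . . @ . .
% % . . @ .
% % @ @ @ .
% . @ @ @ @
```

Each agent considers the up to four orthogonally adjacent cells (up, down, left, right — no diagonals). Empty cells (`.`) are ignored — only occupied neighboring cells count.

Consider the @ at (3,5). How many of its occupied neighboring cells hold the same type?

Occupied neighbors of (3,5): (2,5)=@, (4,5)=@, (3,4)=@.
Same type (@): 3 of 3.

3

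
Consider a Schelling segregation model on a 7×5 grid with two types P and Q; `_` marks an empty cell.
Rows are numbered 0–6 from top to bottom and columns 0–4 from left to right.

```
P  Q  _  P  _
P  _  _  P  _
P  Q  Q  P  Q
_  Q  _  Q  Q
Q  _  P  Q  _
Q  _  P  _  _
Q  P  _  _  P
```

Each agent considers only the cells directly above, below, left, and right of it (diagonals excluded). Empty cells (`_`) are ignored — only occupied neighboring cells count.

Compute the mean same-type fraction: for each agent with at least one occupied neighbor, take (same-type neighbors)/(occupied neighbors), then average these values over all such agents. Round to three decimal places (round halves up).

Row 0: (0,0)P 1/2 · (0,1)Q 0/1 · (0,3)P 1/1
Row 1: (1,0)P 2/2 · (1,3)P 2/2
Row 2: (2,0)P 1/2 · (2,1)Q 2/3 · (2,2)Q 1/2 · (2,3)P 1/4 · (2,4)Q 1/2
Row 3: (3,1)Q 1/1 · (3,3)Q 2/3 · (3,4)Q 2/2
Row 4: (4,0)Q 1/1 · (4,2)P 1/2 · (4,3)Q 1/2
Row 5: (5,0)Q 2/2 · (5,2)P 1/1
Row 6: (6,0)Q 1/2 · (6,1)P 0/1 · (6,4)P — no occupied neighbors
Sum over 20 agents: 1/2 + 0/1 + 1/1 + 2/2 + 2/2 + 1/2 + 2/3 + 1/2 + 1/4 + 1/2 + 1/1 + 2/3 + 2/2 + 1/1 + 1/2 + 1/2 + 2/2 + 1/1 + 1/2 + 0/1 = 157/12; mean = 157/12 ÷ 20 = 157/240 = 0.654166… → 0.654.

0.654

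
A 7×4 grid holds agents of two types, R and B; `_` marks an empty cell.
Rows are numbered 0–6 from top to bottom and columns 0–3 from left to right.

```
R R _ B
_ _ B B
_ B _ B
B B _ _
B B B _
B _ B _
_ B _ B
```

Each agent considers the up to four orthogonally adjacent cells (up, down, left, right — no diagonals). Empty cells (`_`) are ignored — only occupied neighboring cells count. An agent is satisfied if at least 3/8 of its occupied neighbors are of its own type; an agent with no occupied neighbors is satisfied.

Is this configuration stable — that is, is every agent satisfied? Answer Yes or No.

Row 0: (0,0)R 1/1 ok · (0,1)R 1/1 ok · (0,3)B 1/1 ok
Row 1: (1,2)B 1/1 ok · (1,3)B 3/3 ok
Row 2: (2,1)B 1/1 ok · (2,3)B 1/1 ok
Row 3: (3,0)B 2/2 ok · (3,1)B 3/3 ok
Row 4: (4,0)B 3/3 ok · (4,1)B 3/3 ok · (4,2)B 2/2 ok
Row 5: (5,0)B 1/1 ok · (5,2)B 1/1 ok
Row 6: (6,1)B 0/0 ok · (6,3)B 0/0 ok
All meet the threshold, so the configuration is stable.

Yes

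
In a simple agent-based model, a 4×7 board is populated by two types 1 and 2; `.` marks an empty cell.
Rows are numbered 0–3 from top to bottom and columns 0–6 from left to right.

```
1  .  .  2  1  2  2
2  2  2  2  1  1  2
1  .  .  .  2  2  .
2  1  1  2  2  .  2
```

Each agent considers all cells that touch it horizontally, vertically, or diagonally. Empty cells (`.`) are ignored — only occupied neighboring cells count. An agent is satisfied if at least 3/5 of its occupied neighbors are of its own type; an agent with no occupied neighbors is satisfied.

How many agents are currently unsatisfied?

11

Row 0: (0,0)1 0/2 ✗ · (0,3)2 2/4 ✗ · (0,4)1 2/5 ✗ · (0,5)2 2/5 ✗ · (0,6)2 2/3 ✓
Row 1: (1,0)2 1/3 ✗ · (1,1)2 2/4 ✗ · (1,2)2 3/3 ✓ · (1,3)2 3/5 ✓ · (1,4)1 2/7 ✗ · (1,5)1 2/7 ✗ · (1,6)2 3/4 ✓
Row 2: (2,0)1 1/4 ✗ · (2,4)2 4/6 ✓ · (2,5)2 4/6 ✓
Row 3: (3,0)2 0/2 ✗ · (3,1)1 2/3 ✓ · (3,2)1 1/2 ✗ · (3,3)2 2/3 ✓ · (3,4)2 3/3 ✓ · (3,6)2 1/1 ✓
Unsatisfied: (0,0), (0,3), (0,4), (0,5), (1,0), (1,1), (1,4), (1,5), (2,0), (3,0), (3,2) — 11 in total.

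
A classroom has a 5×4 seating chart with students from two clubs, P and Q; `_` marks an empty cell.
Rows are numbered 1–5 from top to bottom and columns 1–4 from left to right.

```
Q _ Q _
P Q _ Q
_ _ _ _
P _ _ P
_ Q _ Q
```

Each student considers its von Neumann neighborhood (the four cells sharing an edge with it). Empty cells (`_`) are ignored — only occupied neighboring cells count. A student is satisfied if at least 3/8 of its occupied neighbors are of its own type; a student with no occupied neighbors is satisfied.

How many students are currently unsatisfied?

(1,1)Q 0/1 ✗
(1,3)Q 0/0 ✓
(2,1)P 0/2 ✗
(2,2)Q 0/1 ✗
(2,4)Q 0/0 ✓
(4,1)P 0/0 ✓
(4,4)P 0/1 ✗
(5,2)Q 0/0 ✓
(5,4)Q 0/1 ✗
Unsatisfied: (1,1), (2,1), (2,2), (4,4), (5,4) — 5 in total.

5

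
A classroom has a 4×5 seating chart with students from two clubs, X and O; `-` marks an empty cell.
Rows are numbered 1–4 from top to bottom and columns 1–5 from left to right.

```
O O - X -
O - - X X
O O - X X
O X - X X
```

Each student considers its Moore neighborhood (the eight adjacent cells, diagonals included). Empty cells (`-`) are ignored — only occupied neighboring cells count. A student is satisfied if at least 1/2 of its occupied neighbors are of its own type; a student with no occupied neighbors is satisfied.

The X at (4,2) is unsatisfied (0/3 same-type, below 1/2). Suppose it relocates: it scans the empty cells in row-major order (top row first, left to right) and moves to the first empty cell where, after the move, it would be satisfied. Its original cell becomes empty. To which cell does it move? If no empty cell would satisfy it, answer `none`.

Vacating (4,2). Empty cells in order:
  (1,3): 2/3 same-type → satisfied — stop here.

(1,3)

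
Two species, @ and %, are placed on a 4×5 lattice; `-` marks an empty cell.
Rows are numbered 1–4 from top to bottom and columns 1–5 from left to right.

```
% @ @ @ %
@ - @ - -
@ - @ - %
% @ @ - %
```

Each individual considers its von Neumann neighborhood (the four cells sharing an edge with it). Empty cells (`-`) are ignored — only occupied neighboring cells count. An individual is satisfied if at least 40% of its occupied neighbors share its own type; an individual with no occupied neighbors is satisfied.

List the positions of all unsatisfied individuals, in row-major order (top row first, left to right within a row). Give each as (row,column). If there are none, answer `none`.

Row 1: (1,1)% 0/2 unhappy · (1,2)@ 1/2 ok · (1,3)@ 3/3 ok · (1,4)@ 1/2 ok · (1,5)% 0/1 unhappy
Row 2: (2,1)@ 1/2 ok · (2,3)@ 2/2 ok
Row 3: (3,1)@ 1/2 ok · (3,3)@ 2/2 ok · (3,5)% 1/1 ok
Row 4: (4,1)% 0/2 unhappy · (4,2)@ 1/2 ok · (4,3)@ 2/2 ok · (4,5)% 1/1 ok

(1,1), (1,5), (4,1)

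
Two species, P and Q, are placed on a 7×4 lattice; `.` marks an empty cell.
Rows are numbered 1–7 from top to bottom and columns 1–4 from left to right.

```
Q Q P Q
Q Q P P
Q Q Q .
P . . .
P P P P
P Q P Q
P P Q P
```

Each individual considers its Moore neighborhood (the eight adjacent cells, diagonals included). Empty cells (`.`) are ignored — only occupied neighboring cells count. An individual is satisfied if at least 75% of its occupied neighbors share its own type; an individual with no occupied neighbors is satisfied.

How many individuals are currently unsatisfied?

Row 1: (1,1)Q 3/3 ✓ · (1,2)Q 3/5 ✗ · (1,3)P 2/5 ✗ · (1,4)Q 0/3 ✗
Row 2: (2,1)Q 5/5 ✓ · (2,2)Q 6/8 ✓ · (2,3)P 2/7 ✗ · (2,4)P 2/4 ✗
Row 3: (3,1)Q 3/4 ✓ · (3,2)Q 4/6 ✗ · (3,3)Q 2/4 ✗
Row 4: (4,1)P 2/4 ✗
Row 5: (5,1)P 3/4 ✓ · (5,2)P 5/6 ✓ · (5,3)P 3/5 ✗ · (5,4)P 2/3 ✗
Row 6: (6,1)P 4/5 ✓ · (6,2)Q 1/8 ✗ · (6,3)P 5/8 ✗ · (6,4)Q 1/5 ✗
Row 7: (7,1)P 2/3 ✗ · (7,2)P 3/5 ✗ · (7,3)Q 2/5 ✗ · (7,4)P 1/3 ✗
Unsatisfied: (1,2), (1,3), (1,4), (2,3), (2,4), (3,2), (3,3), (4,1), (5,3), (5,4), (6,2), (6,3), (6,4), (7,1), (7,2), (7,3), (7,4) — 17 in total.

17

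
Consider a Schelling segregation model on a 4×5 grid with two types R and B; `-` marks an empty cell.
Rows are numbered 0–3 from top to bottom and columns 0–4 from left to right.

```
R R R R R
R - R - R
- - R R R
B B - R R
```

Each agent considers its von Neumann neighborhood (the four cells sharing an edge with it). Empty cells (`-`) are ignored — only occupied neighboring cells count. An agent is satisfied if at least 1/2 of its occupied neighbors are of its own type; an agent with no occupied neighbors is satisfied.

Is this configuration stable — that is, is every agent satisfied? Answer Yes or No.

(0,0)R 2/2 ✓
(0,1)R 2/2 ✓
(0,2)R 3/3 ✓
(0,3)R 2/2 ✓
(0,4)R 2/2 ✓
(1,0)R 1/1 ✓
(1,2)R 2/2 ✓
(1,4)R 2/2 ✓
(2,2)R 2/2 ✓
(2,3)R 3/3 ✓
(2,4)R 3/3 ✓
(3,0)B 1/1 ✓
(3,1)B 1/1 ✓
(3,3)R 2/2 ✓
(3,4)R 2/2 ✓
All meet the threshold, so the configuration is stable.

Yes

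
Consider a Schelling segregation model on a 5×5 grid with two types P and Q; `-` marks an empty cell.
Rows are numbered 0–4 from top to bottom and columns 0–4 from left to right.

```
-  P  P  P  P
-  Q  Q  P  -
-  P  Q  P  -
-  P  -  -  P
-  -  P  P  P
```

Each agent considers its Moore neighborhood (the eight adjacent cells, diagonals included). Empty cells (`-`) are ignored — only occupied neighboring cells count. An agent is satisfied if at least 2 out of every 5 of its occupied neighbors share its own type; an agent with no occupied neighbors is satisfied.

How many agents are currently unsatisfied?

Row 0: (0,1)P 1/3 not · (0,2)P 3/5 satisfied · (0,3)P 3/4 satisfied · (0,4)P 2/2 satisfied
Row 1: (1,1)Q 2/5 satisfied · (1,2)Q 2/8 not · (1,3)P 4/6 satisfied
Row 2: (2,1)P 1/4 not · (2,2)Q 2/6 not · (2,3)P 2/4 satisfied
Row 3: (3,1)P 2/3 satisfied · (3,4)P 3/3 satisfied
Row 4: (4,2)P 2/2 satisfied · (4,3)P 3/3 satisfied · (4,4)P 2/2 satisfied
Unsatisfied: (0,1), (1,2), (2,1), (2,2) — 4 in total.

4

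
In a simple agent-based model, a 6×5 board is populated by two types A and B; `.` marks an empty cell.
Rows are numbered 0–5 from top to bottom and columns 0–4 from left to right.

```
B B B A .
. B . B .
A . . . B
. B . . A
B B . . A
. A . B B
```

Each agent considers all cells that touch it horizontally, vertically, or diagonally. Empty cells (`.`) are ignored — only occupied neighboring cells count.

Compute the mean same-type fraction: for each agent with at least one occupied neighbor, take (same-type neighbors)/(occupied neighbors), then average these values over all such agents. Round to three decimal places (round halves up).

(0,0)B 2/2
(0,1)B 3/3
(0,2)B 3/4
(0,3)A 0/2
(1,1)B 3/4
(1,3)B 2/3
(2,0)A 0/2
(2,4)B 1/2
(3,1)B 2/3
(3,4)A 1/2
(4,0)B 2/3
(4,1)B 2/3
(4,4)A 1/3
(5,1)A 0/2
(5,3)B 1/2
(5,4)B 1/2
Sum over 16 agents: 2/2 + 3/3 + 3/4 + 0/2 + 3/4 + 2/3 + 0/2 + 1/2 + 2/3 + 1/2 + 2/3 + 2/3 + 1/3 + 0/2 + 1/2 + 1/2 = 17/2; mean = 17/2 ÷ 16 = 17/32 = 0.53125 → 0.531.

0.531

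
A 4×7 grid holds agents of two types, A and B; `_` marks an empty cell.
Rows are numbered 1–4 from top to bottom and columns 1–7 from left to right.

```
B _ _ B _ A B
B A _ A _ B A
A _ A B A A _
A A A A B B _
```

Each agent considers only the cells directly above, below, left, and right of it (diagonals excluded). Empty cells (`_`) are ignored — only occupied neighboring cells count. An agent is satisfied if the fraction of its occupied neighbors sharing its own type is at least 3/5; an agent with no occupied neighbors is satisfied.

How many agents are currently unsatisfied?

16

Row 1: (1,1)B 1/1 ok · (1,4)B 0/1 unhappy · (1,6)A 0/2 unhappy · (1,7)B 0/2 unhappy
Row 2: (2,1)B 1/3 unhappy · (2,2)A 0/1 unhappy · (2,4)A 0/2 unhappy · (2,6)B 0/3 unhappy · (2,7)A 0/2 unhappy
Row 3: (3,1)A 1/2 unhappy · (3,3)A 1/2 unhappy · (3,4)B 0/4 unhappy · (3,5)A 1/3 unhappy · (3,6)A 1/3 unhappy
Row 4: (4,1)A 2/2 ok · (4,2)A 2/2 ok · (4,3)A 3/3 ok · (4,4)A 1/3 unhappy · (4,5)B 1/3 unhappy · (4,6)B 1/2 unhappy
Unsatisfied: (1,4), (1,6), (1,7), (2,1), (2,2), (2,4), (2,6), (2,7), (3,1), (3,3), (3,4), (3,5), (3,6), (4,4), (4,5), (4,6) — 16 in total.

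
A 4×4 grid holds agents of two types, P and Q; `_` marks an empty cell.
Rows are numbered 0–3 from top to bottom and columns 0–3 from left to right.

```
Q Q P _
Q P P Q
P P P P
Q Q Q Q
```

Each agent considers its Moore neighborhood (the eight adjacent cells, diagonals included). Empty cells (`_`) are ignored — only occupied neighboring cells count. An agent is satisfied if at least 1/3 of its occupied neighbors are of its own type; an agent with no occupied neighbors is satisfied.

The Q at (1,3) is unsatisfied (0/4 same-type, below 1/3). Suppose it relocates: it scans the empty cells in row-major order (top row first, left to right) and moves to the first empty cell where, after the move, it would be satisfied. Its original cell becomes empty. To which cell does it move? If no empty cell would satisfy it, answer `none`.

none

Vacating (1,3). Empty cells in order:
  (0,3): 0/2 same-type → still unsatisfied.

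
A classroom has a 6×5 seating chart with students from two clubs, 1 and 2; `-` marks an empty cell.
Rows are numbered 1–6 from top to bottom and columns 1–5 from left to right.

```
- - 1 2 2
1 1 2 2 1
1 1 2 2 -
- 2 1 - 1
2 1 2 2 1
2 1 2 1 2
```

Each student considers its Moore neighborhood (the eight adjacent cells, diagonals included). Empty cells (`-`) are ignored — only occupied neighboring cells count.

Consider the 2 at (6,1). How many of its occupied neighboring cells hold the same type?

Occupied neighbors of (6,1): (5,1)=2, (5,2)=1, (6,2)=1.
Same type (2): 1 of 3.

1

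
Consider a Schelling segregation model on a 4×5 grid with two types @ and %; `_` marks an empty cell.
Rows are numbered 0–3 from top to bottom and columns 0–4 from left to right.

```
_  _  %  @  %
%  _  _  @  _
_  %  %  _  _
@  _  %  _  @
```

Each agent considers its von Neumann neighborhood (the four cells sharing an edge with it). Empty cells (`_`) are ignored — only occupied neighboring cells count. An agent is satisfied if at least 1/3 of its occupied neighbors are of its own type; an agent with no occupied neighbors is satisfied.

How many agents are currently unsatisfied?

(0,2)% 0/1 ✗
(0,3)@ 1/3 ✓
(0,4)% 0/1 ✗
(1,0)% 0/0 ✓
(1,3)@ 1/1 ✓
(2,1)% 1/1 ✓
(2,2)% 2/2 ✓
(3,0)@ 0/0 ✓
(3,2)% 1/1 ✓
(3,4)@ 0/0 ✓
Unsatisfied: (0,2), (0,4) — 2 in total.

2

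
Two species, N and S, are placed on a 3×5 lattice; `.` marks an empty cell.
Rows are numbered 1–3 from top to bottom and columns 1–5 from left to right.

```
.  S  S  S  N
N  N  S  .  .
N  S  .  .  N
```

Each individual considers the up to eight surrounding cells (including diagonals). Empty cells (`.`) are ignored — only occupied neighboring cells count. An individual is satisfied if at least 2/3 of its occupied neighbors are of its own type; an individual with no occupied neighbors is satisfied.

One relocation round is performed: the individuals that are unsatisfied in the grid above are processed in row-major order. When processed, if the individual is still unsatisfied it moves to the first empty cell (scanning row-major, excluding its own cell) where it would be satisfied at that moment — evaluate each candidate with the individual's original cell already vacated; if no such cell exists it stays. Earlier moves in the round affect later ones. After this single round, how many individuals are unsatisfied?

Initially unsatisfied (in order): (1,2), (1,5), (2,1), (2,2), (3,2).
  (1,2) → (3,3).
  (1,5) → (1,1).
  (2,1): now satisfied by earlier moves; stays.
  (2,2): no empty cell satisfies it; stays.
  (3,2) → (1,5).
Resulting grid:
N . S S S
N N S . .
N . S . N
Unsatisfied now: (2,2), (3,3).

2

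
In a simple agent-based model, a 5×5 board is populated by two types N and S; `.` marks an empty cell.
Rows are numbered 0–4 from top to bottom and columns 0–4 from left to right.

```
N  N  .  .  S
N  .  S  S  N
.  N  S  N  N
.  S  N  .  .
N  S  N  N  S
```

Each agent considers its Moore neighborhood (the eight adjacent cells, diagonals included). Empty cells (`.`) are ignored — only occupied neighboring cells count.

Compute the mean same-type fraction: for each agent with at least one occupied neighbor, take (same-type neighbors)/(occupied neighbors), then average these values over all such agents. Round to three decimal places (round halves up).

Row 0: (0,0)N 2/2 · (0,1)N 2/3 · (0,4)S 1/2
Row 1: (1,0)N 3/3 · (1,2)S 2/5 · (1,3)S 3/6 · (1,4)N 2/4
Row 2: (2,1)N 2/5 · (2,2)S 3/6 · (2,3)N 3/6 · (2,4)N 2/3
Row 3: (3,1)S 2/6 · (3,2)N 4/7
Row 4: (4,0)N 0/2 · (4,1)S 1/4 · (4,2)N 2/4 · (4,3)N 2/3 · (4,4)S 0/1
Sum over 18 agents: 2/2 + 2/3 + 1/2 + 3/3 + 2/5 + 3/6 + 2/4 + 2/5 + 3/6 + 3/6 + 2/3 + 2/6 + 4/7 + 0/2 + 1/4 + 2/4 + 2/3 + 0/1 = 3761/420; mean = 3761/420 ÷ 18 = 3761/7560 = 0.497486… → 0.497.

0.497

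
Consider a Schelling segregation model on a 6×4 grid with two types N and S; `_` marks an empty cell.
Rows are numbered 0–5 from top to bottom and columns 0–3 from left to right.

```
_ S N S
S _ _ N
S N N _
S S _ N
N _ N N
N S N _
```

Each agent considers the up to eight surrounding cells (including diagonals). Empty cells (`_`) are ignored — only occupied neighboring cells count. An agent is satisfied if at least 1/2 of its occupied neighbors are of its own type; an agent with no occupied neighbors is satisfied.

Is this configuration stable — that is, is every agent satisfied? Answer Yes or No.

No

(0,1)S 1/2 satisfied
(0,2)N 1/3 not
(0,3)S 0/2 not
(1,0)S 2/3 satisfied
(1,3)N 2/3 satisfied
(2,0)S 3/4 satisfied
(2,1)N 1/5 not
(2,2)N 3/4 satisfied
(3,0)S 2/4 satisfied
(3,1)S 2/6 not
(3,3)N 3/3 satisfied
(4,0)N 1/4 not
(4,2)N 3/5 satisfied
(4,3)N 3/3 satisfied
(5,0)N 1/2 satisfied
(5,1)S 0/4 not
(5,2)N 2/3 satisfied
For instance (0,2) has only 1/3 same-type neighbors, below 1/2.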